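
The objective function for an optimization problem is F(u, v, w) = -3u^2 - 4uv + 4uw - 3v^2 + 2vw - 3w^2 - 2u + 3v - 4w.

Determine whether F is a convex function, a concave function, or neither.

F is quadratic, so its Hessian is the constant matrix H = [[-6, -4, 4], [-4, -6, 2], [4, 2, -6]].
Leading principal minors: -6, 20, -64.
Signs alternate −, +, − ⇒ H ≺ 0 ⇒ concave.

concave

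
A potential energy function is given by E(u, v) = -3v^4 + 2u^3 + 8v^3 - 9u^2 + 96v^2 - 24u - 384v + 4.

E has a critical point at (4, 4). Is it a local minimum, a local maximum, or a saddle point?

saddle point

The mixed partial ∂²E/∂u∂v is 0, so the Hessian at any point is diag(E_uu, E_vv) = diag(6(2u - 3), 12(-3v^2 + 4v + 16)).
At (4, 4): H = diag(30, -192).
The eigenvalues have opposite signs, so H is indefinite: a saddle point.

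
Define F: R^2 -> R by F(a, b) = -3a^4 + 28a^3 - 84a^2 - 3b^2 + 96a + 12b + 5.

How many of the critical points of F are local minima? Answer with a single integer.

0

F separates as a function of a plus a function of b, so ∇F=0 decouples.
∂F/∂a = -12(a - 4)(a - 2)(a - 1) = 0 at a ∈ {1, 2, 4}; ∂F/∂b = -6(b - 2) = 0 at b ∈ {2}.
The Hessian is diagonal: diag(F_aa, F_bb). Second derivatives: F_aa(1)=-36, F_aa(2)=24, F_aa(4)=-72; F_bb(2)=-6.
Local minima occur where both diagonal entries positive: none. Count: 0.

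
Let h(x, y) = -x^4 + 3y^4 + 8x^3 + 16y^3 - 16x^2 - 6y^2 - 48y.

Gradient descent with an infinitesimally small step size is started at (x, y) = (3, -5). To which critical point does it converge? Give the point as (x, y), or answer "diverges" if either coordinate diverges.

(2, -4)

h is separable, so gradient descent decouples: x follows -∂h/∂x, y follows -∂h/∂y.
∂h/∂x = -4x(x - 4)(x - 2); at x=3 this is 12, so x decreases.
∂h/∂y = 12(y - 1)(y + 1)(y + 4); at y=-5 this is -288, so y increases.
x converges to its nearest critical value 2 (a local min of the x-part); y converges to -4. The iterate converges to (2, -4).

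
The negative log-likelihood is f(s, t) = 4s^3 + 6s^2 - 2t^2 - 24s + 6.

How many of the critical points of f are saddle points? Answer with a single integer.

f separates as a function of s plus a function of t, so ∇f=0 decouples.
∂f/∂s = 12(s - 1)(s + 2) = 0 at s ∈ {-2, 1}; ∂f/∂t = -4t = 0 at t ∈ {0}.
The Hessian is diagonal: diag(f_ss, f_tt). Second derivatives: f_ss(-2)=-36, f_ss(1)=36; f_tt(0)=-4.
Saddle points occur where the two diagonal entries have opposite signs: (1, 0). Count: 1.

1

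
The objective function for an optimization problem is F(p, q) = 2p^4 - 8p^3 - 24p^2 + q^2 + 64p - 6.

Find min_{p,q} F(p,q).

-134

F(p,q) separates as A(p) + B(q) − 6, so its minimum is min A + min B − 6.
A'(p) = 8(p - 4)(p - 1)(p + 2) vanishes at p ∈ {-2, 1, 4}; B'(q) = 2q vanishes at q ∈ {0}.
Local minima of A (where A''>0): A(-2)=-128, A(4)=-128. Local minima of B: B(0)=0.
So the global minimum of F is A(-2) + B(0) − 6 = -128 + 0 − 6 = -134, attained at (-2, 0).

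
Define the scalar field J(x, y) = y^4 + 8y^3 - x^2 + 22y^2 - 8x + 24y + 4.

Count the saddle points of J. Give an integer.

2

J separates as a function of x plus a function of y, so ∇J=0 decouples.
∂J/∂x = -2(x + 4) = 0 at x ∈ {-4}; ∂J/∂y = 4(y + 1)(y + 2)(y + 3) = 0 at y ∈ {-3, -2, -1}.
The Hessian is diagonal: diag(J_xx, J_yy). Second derivatives: J_xx(-4)=-2; J_yy(-3)=8, J_yy(-2)=-4, J_yy(-1)=8.
Saddle points occur where the two diagonal entries have opposite signs: (-4, -3), (-4, -1). Count: 2.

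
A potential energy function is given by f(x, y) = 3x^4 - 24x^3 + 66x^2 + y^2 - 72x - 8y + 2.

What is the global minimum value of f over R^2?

-41

f(x,y) separates as P(x) + Q(y) + 2, so its minimum is min P + min Q + 2.
P'(x) = 12(x - 3)(x - 2)(x - 1) vanishes at x ∈ {1, 2, 3}; Q'(y) = 2y - 8 vanishes at y ∈ {4}.
Local minima of P (where P''>0): P(1)=-27, P(3)=-27. Local minima of Q: Q(4)=-16.
So the global minimum of f is P(1) + Q(4) + 2 = -27 − 16 + 2 = -41, attained at (1, 4).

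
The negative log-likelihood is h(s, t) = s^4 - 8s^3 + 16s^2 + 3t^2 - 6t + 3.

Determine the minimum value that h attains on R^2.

h(s,t) separates as P(s) + Q(t) + 3, so its minimum is min P + min Q + 3.
P'(s) = 4s(s - 4)(s - 2) vanishes at s ∈ {0, 2, 4}; Q'(t) = 6(t - 1) vanishes at t ∈ {1}.
Local minima of P (where P''>0): P(0)=0, P(4)=0. Local minima of Q: Q(1)=-3.
So the global minimum of h is P(0) + Q(1) + 3 = 0 − 3 + 3 = 0, attained at (0, 1).

0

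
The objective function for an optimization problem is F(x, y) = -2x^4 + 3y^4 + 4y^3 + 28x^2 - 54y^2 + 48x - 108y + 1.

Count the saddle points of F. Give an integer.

5

F separates as a function of x plus a function of y, so ∇F=0 decouples.
∂F/∂x = -8(x - 3)(x + 1)(x + 2) = 0 at x ∈ {-2, -1, 3}; ∂F/∂y = 12(y - 3)(y + 1)(y + 3) = 0 at y ∈ {-3, -1, 3}.
The Hessian is diagonal: diag(F_xx, F_yy). Second derivatives: F_xx(-2)=-40, F_xx(-1)=32, F_xx(3)=-160; F_yy(-3)=144, F_yy(-1)=-96, F_yy(3)=288.
Saddle points occur where the two diagonal entries have opposite signs: (-2, -3), (-2, 3), (-1, -1), (3, -3), (3, 3). Count: 5.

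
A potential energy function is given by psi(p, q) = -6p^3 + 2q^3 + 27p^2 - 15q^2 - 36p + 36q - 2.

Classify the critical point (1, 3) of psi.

The mixed partial ∂²psi/∂p∂q is 0, so the Hessian at any point is diag(psi_pp, psi_qq) = diag(18(-2p + 3), 6(2q - 5)).
At (1, 3): H = diag(18, 6).
Both eigenvalues are positive, so H is positive definite: a local minimum.

local minimum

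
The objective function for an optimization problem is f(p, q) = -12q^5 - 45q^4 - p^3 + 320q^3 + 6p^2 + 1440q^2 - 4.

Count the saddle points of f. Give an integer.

4

f separates as a function of p plus a function of q, so ∇f=0 decouples.
∂f/∂p = -3p(p - 4) = 0 at p ∈ {0, 4}; ∂f/∂q = -60q(q - 4)(q + 3)(q + 4) = 0 at q ∈ {-4, -3, 0, 4}.
The Hessian is diagonal: diag(f_pp, f_qq). Second derivatives: f_pp(0)=12, f_pp(4)=-12; f_qq(-4)=1920, f_qq(-3)=-1260, f_qq(0)=2880, f_qq(4)=-13440.
Saddle points occur where the two diagonal entries have opposite signs: (0, -3), (0, 4), (4, -4), (4, 0). Count: 4.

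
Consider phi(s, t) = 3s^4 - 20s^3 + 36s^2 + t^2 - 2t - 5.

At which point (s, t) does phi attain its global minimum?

(0, 1)

phi(s,t) separates as P(s) + Q(t) − 5, so its minimum is min P + min Q − 5.
P'(s) = 12s(s - 3)(s - 2) vanishes at s ∈ {0, 2, 3}; Q'(t) = 2(t - 1) vanishes at t ∈ {1}.
Local minima of P (where P''>0): P(0)=0, P(3)=27. Local minima of Q: Q(1)=-1.
So the global minimum of phi is P(0) + Q(1) − 5 = 0 − 1 − 5 = -6, attained at (0, 1).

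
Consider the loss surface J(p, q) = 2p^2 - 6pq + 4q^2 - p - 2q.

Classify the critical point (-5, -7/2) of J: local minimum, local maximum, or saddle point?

saddle point

The Hessian of J is constant: H = [[4, -6], [-6, 8]].
det(H) = 4·8 − (-6)² = -4.
Since det(H) < 0, H is indefinite and the critical point is a saddle point.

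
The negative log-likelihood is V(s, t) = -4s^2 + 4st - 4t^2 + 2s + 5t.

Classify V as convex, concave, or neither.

V is quadratic, so its Hessian is the constant matrix H = [[-8, 4], [4, -8]].
det(H) = 48, tr(H) = -16.
det(H) > 0 and tr(H) < 0, so H is negative definite everywhere: concave.

concave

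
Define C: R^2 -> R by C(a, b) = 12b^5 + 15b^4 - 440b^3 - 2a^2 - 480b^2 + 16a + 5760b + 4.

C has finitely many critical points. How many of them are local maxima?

C separates as a function of a plus a function of b, so ∇C=0 decouples.
∂C/∂a = -4(a - 4) = 0 at a ∈ {4}; ∂C/∂b = 60(b - 4)(b - 2)(b + 3)(b + 4) = 0 at b ∈ {-4, -3, 2, 4}.
The Hessian is diagonal: diag(C_aa, C_bb). Second derivatives: C_aa(4)=-4; C_bb(-4)=-2880, C_bb(-3)=2100, C_bb(2)=-3600, C_bb(4)=6720.
Local maxima occur where both diagonal entries negative: (4, -4), (4, 2). Count: 2.

2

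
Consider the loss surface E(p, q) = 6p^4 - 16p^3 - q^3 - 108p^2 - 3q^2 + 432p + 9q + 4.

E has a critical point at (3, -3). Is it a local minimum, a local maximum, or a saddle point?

local minimum

The mixed partial ∂²E/∂p∂q is 0, so the Hessian at any point is diag(E_pp, E_qq) = diag(24(3p^2 - 4p - 9), -6(q + 1)).
At (3, -3): H = diag(144, 12).
Both eigenvalues are positive, so H is positive definite: a local minimum.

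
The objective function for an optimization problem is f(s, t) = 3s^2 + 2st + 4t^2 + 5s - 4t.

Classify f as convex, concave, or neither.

f is quadratic, so its Hessian is the constant matrix H = [[6, 2], [2, 8]].
det(H) = 44, tr(H) = 14.
det(H) > 0 and tr(H) > 0, so H is positive definite everywhere: convex.

convex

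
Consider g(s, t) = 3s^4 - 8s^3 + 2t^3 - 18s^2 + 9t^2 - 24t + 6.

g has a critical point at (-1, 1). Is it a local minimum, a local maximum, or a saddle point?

The mixed partial ∂²g/∂s∂t is 0, so the Hessian at any point is diag(g_ss, g_tt) = diag(12(3s^2 - 4s - 3), 6(2t + 3)).
At (-1, 1): H = diag(48, 30).
Both eigenvalues are positive, so H is positive definite: a local minimum.

local minimum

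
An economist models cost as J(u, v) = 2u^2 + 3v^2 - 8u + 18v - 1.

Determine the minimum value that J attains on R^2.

J(u,v) separates as P(u) + Q(v) − 1, so its minimum is min P + min Q − 1.
P'(u) = 4u - 8 vanishes at u ∈ {2}; Q'(v) = 6v + 18 vanishes at v ∈ {-3}.
Local minima of P (where P''>0): P(2)=-8. Local minima of Q: Q(-3)=-27.
So the global minimum of J is P(2) + Q(-3) − 1 = -8 − 27 − 1 = -36, attained at (2, -3).

-36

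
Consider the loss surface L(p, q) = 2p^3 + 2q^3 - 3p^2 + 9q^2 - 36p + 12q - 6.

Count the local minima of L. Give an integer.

L separates as a function of p plus a function of q, so ∇L=0 decouples.
∂L/∂p = 6(p - 3)(p + 2) = 0 at p ∈ {-2, 3}; ∂L/∂q = 6(q + 1)(q + 2) = 0 at q ∈ {-2, -1}.
The Hessian is diagonal: diag(L_pp, L_qq). Second derivatives: L_pp(-2)=-30, L_pp(3)=30; L_qq(-2)=-6, L_qq(-1)=6.
Local minima occur where both diagonal entries positive: (3, -1). Count: 1.

1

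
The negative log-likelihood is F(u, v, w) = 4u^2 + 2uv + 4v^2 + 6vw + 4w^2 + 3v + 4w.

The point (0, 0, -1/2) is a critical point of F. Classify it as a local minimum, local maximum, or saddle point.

The Hessian is constant: H = [[8, 2, 0], [2, 8, 6], [0, 6, 8]].
Leading principal minors: Δ₁ = 8, Δ₂ = 60, Δ₃ = 192.
All leading minors are positive, so H is positive definite: a local minimum.

local minimum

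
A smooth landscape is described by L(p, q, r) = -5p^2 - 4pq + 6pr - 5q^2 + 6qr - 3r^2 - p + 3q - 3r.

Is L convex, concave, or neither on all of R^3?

L is quadratic, so its Hessian is the constant matrix H = [[-10, -4, 6], [-4, -10, 6], [6, 6, -6]].
Leading principal minors: -10, 84, -72.
Signs alternate −, +, − ⇒ H ≺ 0 ⇒ concave.

concave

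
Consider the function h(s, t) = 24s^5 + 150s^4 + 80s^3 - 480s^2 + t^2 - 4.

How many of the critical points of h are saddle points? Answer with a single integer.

2

h separates as a function of s plus a function of t, so ∇h=0 decouples.
∂h/∂s = 120s(s - 1)(s + 2)(s + 4) = 0 at s ∈ {-4, -2, 0, 1}; ∂h/∂t = 2t = 0 at t ∈ {0}.
The Hessian is diagonal: diag(h_ss, h_tt). Second derivatives: h_ss(-4)=-4800, h_ss(-2)=1440, h_ss(0)=-960, h_ss(1)=1800; h_tt(0)=2.
Saddle points occur where the two diagonal entries have opposite signs: (-4, 0), (0, 0). Count: 2.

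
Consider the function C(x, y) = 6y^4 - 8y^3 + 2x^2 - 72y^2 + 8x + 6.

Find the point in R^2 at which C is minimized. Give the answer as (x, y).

(-2, 3)

C(x,y) separates as P(x) + Q(y) + 6, so its minimum is min P + min Q + 6.
P'(x) = 4x + 8 vanishes at x ∈ {-2}; Q'(y) = 24y(y - 3)(y + 2) vanishes at y ∈ {-2, 0, 3}.
Local minima of P (where P''>0): P(-2)=-8. Local minima of Q: Q(-2)=-128, Q(3)=-378.
So the global minimum of C is P(-2) + Q(3) + 6 = -8 − 378 + 6 = -380, attained at (-2, 3).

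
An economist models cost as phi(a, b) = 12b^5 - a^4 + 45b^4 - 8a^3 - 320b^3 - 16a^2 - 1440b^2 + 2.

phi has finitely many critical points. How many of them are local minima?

2

phi separates as a function of a plus a function of b, so ∇phi=0 decouples.
∂phi/∂a = -4a(a + 2)(a + 4) = 0 at a ∈ {-4, -2, 0}; ∂phi/∂b = 60b(b - 4)(b + 3)(b + 4) = 0 at b ∈ {-4, -3, 0, 4}.
The Hessian is diagonal: diag(phi_aa, phi_bb). Second derivatives: phi_aa(-4)=-32, phi_aa(-2)=16, phi_aa(0)=-32; phi_bb(-4)=-1920, phi_bb(-3)=1260, phi_bb(0)=-2880, phi_bb(4)=13440.
Local minima occur where both diagonal entries positive: (-2, -3), (-2, 4). Count: 2.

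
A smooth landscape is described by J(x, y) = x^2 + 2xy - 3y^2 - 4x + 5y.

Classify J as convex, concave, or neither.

neither

J is quadratic, so its Hessian is the constant matrix H = [[2, 2], [2, -6]].
det(H) = -16, tr(H) = -4.
det(H) < 0, so H is indefinite: neither convex nor concave.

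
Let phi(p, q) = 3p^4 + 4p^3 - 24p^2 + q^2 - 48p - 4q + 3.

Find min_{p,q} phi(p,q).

-113

phi(p,q) separates as A(p) + B(q) + 3, so its minimum is min A + min B + 3.
A'(p) = 12(p - 2)(p + 1)(p + 2) vanishes at p ∈ {-2, -1, 2}; B'(q) = 2q - 4 vanishes at q ∈ {2}.
Local minima of A (where A''>0): A(-2)=16, A(2)=-112. Local minima of B: B(2)=-4.
So the global minimum of phi is A(2) + B(2) + 3 = -112 − 4 + 3 = -113, attained at (2, 2).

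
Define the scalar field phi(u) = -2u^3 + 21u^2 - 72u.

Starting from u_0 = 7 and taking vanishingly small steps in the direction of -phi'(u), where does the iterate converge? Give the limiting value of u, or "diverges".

diverges

phi'(u) = -6(u - 4)(u - 3), so phi'(7) = -72.
Gradient descent moves in the -phi' direction, i.e. u is increasing.
There is no critical point above u=7, and phi' keeps the same sign, so the iterate runs off to +∞.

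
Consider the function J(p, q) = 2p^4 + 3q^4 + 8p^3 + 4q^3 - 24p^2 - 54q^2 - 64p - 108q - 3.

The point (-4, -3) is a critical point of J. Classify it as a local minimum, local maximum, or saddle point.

The mixed partial ∂²J/∂p∂q is 0, so the Hessian at any point is diag(J_pp, J_qq) = diag(24(p^2 + 2p - 2), 12(3q^2 + 2q - 9)).
At (-4, -3): H = diag(144, 144).
Both eigenvalues are positive, so H is positive definite: a local minimum.

local minimum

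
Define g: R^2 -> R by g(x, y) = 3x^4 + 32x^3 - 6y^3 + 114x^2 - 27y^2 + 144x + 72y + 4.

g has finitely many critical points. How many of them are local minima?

g separates as a function of x plus a function of y, so ∇g=0 decouples.
∂g/∂x = 12(x + 1)(x + 3)(x + 4) = 0 at x ∈ {-4, -3, -1}; ∂g/∂y = -18(y - 1)(y + 4) = 0 at y ∈ {-4, 1}.
The Hessian is diagonal: diag(g_xx, g_yy). Second derivatives: g_xx(-4)=36, g_xx(-3)=-24, g_xx(-1)=72; g_yy(-4)=90, g_yy(1)=-90.
Local minima occur where both diagonal entries positive: (-4, -4), (-1, -4). Count: 2.

2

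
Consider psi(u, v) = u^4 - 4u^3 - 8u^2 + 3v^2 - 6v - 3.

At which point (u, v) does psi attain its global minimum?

(4, 1)

psi(u,v) separates as P(u) + Q(v) − 3, so its minimum is min P + min Q − 3.
P'(u) = 4u(u - 4)(u + 1) vanishes at u ∈ {-1, 0, 4}; Q'(v) = 6v - 6 vanishes at v ∈ {1}.
Local minima of P (where P''>0): P(-1)=-3, P(4)=-128. Local minima of Q: Q(1)=-3.
So the global minimum of psi is P(4) + Q(1) − 3 = -128 − 3 − 3 = -134, attained at (4, 1).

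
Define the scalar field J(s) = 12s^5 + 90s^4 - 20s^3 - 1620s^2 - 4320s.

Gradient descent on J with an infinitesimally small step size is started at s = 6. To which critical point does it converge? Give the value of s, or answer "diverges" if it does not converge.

J'(s) = 60(s - 3)(s + 2)(s + 3)(s + 4), so J'(6) = 129600.
Gradient descent moves in the -J' direction, i.e. s is decreasing.
The nearest critical point in that direction is s = 3, where J'' = 12600 > 0 (a local minimum). The iterate converges there.

3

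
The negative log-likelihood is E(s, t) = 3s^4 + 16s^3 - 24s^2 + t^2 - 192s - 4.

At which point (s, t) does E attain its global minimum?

E(s,t) separates as P(s) + Q(t) − 4, so its minimum is min P + min Q − 4.
P'(s) = 12(s - 2)(s + 2)(s + 4) vanishes at s ∈ {-4, -2, 2}; Q'(t) = 2t vanishes at t ∈ {0}.
Local minima of P (where P''>0): P(-4)=128, P(2)=-304. Local minima of Q: Q(0)=0.
So the global minimum of E is P(2) + Q(0) − 4 = -304 + 0 − 4 = -308, attained at (2, 0).

(2, 0)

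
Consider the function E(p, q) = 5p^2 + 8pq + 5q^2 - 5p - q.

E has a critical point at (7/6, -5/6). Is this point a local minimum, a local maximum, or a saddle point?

The Hessian of E is constant: H = [[10, 8], [8, 10]].
det(H) = 10·10 − 8² = 36.
det(H) > 0 and tr(H) = 20 > 0, so H is positive definite and the point is a local minimum.

local minimum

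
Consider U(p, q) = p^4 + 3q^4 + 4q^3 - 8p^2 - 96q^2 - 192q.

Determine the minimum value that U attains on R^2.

-1296

U(p,q) separates as A(p) + B(q), so its minimum is min A + min B.
A'(p) = 4p(p - 2)(p + 2) vanishes at p ∈ {-2, 0, 2}; B'(q) = 12(q - 4)(q + 1)(q + 4) vanishes at q ∈ {-4, -1, 4}.
Local minima of A (where A''>0): A(-2)=-16, A(2)=-16. Local minima of B: B(-4)=-256, B(4)=-1280.
So the global minimum of U is A(-2) + B(4) = -16 − 1280 = -1296, attained at (-2, 4).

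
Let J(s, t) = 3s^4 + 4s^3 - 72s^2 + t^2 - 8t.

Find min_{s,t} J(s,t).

-656

J(s,t) separates as P(s) + Q(t), so its minimum is min P + min Q.
P'(s) = 12s(s - 3)(s + 4) vanishes at s ∈ {-4, 0, 3}; Q'(t) = 2(t - 4) vanishes at t ∈ {4}.
Local minima of P (where P''>0): P(-4)=-640, P(3)=-297. Local minima of Q: Q(4)=-16.
So the global minimum of J is P(-4) + Q(4) = -640 − 16 = -656, attained at (-4, 4).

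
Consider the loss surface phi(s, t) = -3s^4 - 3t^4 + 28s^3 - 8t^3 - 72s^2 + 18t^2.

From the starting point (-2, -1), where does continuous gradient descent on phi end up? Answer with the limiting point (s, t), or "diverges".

diverges

phi is separable, so gradient descent decouples: s follows -∂phi/∂s, t follows -∂phi/∂t.
∂phi/∂s = -12s(s - 4)(s - 3); at s=-2 this is 720, so s decreases.
∂phi/∂t = -12t(t - 1)(t + 3); at t=-1 this is -48, so t increases.
The s-coordinate has no critical point in that direction and runs off to infinity.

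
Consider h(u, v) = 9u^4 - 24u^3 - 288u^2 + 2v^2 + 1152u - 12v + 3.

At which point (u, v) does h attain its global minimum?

h(u,v) separates as P(u) + Q(v) + 3, so its minimum is min P + min Q + 3.
P'(u) = 36(u - 4)(u - 2)(u + 4) vanishes at u ∈ {-4, 2, 4}; Q'(v) = 4v - 12 vanishes at v ∈ {3}.
Local minima of P (where P''>0): P(-4)=-5376, P(4)=768. Local minima of Q: Q(3)=-18.
So the global minimum of h is P(-4) + Q(3) + 3 = -5376 − 18 + 3 = -5391, attained at (-4, 3).

(-4, 3)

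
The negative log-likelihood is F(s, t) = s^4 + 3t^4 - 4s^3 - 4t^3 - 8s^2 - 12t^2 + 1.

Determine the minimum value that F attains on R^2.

F(s,t) separates as P(s) + Q(t) + 1, so its minimum is min P + min Q + 1.
P'(s) = 4s(s - 4)(s + 1) vanishes at s ∈ {-1, 0, 4}; Q'(t) = 12t(t - 2)(t + 1) vanishes at t ∈ {-1, 0, 2}.
Local minima of P (where P''>0): P(-1)=-3, P(4)=-128. Local minima of Q: Q(-1)=-5, Q(2)=-32.
So the global minimum of F is P(4) + Q(2) + 1 = -128 − 32 + 1 = -159, attained at (4, 2).

-159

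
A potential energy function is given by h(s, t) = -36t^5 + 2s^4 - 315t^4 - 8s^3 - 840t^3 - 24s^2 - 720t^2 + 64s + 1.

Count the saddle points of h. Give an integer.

h separates as a function of s plus a function of t, so ∇h=0 decouples.
∂h/∂s = 8(s - 4)(s - 1)(s + 2) = 0 at s ∈ {-2, 1, 4}; ∂h/∂t = -180t(t + 1)(t + 2)(t + 4) = 0 at t ∈ {-4, -2, -1, 0}.
The Hessian is diagonal: diag(h_ss, h_tt). Second derivatives: h_ss(-2)=144, h_ss(1)=-72, h_ss(4)=144; h_tt(-4)=4320, h_tt(-2)=-720, h_tt(-1)=540, h_tt(0)=-1440.
Saddle points occur where the two diagonal entries have opposite signs: (-2, -2), (-2, 0), (1, -4), (1, -1), (4, -2), (4, 0). Count: 6.

6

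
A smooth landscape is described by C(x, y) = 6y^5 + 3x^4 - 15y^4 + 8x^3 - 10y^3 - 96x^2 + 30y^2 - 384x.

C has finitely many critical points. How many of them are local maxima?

2

C separates as a function of x plus a function of y, so ∇C=0 decouples.
∂C/∂x = 12(x - 4)(x + 2)(x + 4) = 0 at x ∈ {-4, -2, 4}; ∂C/∂y = 30y(y - 2)(y - 1)(y + 1) = 0 at y ∈ {-1, 0, 1, 2}.
The Hessian is diagonal: diag(C_xx, C_yy). Second derivatives: C_xx(-4)=192, C_xx(-2)=-144, C_xx(4)=576; C_yy(-1)=-180, C_yy(0)=60, C_yy(1)=-60, C_yy(2)=180.
Local maxima occur where both diagonal entries negative: (-2, -1), (-2, 1). Count: 2.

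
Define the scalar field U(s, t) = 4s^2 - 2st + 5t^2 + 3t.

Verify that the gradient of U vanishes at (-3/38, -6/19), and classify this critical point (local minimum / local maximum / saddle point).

local minimum

∇U = (8s - 2t, -2s + 10t + 3); substituting (-3/38, -6/19) gives ∇U = (0, 0), so (-3/38, -6/19) is indeed a critical point.
The Hessian of U is constant: H = [[8, -2], [-2, 10]].
det(H) = 8·10 − (-2)² = 76.
det(H) > 0 and tr(H) = 18 > 0, so H is positive definite and the point is a local minimum.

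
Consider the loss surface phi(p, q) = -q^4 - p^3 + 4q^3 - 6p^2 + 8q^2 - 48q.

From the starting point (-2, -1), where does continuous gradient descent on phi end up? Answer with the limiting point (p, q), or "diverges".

(-4, 2)

phi is separable, so gradient descent decouples: p follows -∂phi/∂p, q follows -∂phi/∂q.
∂phi/∂p = -3p(p + 4); at p=-2 this is 12, so p decreases.
∂phi/∂q = -4(q - 3)(q - 2)(q + 2); at q=-1 this is -48, so q increases.
p converges to its nearest critical value -4 (a local min of the p-part); q converges to 2. The iterate converges to (-4, 2).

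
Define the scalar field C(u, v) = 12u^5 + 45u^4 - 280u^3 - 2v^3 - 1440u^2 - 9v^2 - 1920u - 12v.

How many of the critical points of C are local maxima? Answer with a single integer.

C separates as a function of u plus a function of v, so ∇C=0 decouples.
∂C/∂u = 60(u - 4)(u + 1)(u + 2)(u + 4) = 0 at u ∈ {-4, -2, -1, 4}; ∂C/∂v = -6(v + 1)(v + 2) = 0 at v ∈ {-2, -1}.
The Hessian is diagonal: diag(C_uu, C_vv). Second derivatives: C_uu(-4)=-2880, C_uu(-2)=720, C_uu(-1)=-900, C_uu(4)=14400; C_vv(-2)=6, C_vv(-1)=-6.
Local maxima occur where both diagonal entries negative: (-4, -1), (-1, -1). Count: 2.

2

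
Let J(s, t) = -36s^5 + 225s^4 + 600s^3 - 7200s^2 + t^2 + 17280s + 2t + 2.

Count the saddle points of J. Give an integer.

2

J separates as a function of s plus a function of t, so ∇J=0 decouples.
∂J/∂s = -180(s - 4)(s - 3)(s - 2)(s + 4) = 0 at s ∈ {-4, 2, 3, 4}; ∂J/∂t = 2(t + 1) = 0 at t ∈ {-1}.
The Hessian is diagonal: diag(J_ss, J_tt). Second derivatives: J_ss(-4)=60480, J_ss(2)=-2160, J_ss(3)=1260, J_ss(4)=-2880; J_tt(-1)=2.
Saddle points occur where the two diagonal entries have opposite signs: (2, -1), (4, -1). Count: 2.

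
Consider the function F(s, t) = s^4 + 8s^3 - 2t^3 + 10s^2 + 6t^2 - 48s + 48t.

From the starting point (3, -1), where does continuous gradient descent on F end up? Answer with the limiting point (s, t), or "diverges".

F is separable, so gradient descent decouples: s follows -∂F/∂s, t follows -∂F/∂t.
∂F/∂s = 4(s - 1)(s + 3)(s + 4); at s=3 this is 336, so s decreases.
∂F/∂t = -6(t - 4)(t + 2); at t=-1 this is 30, so t decreases.
s converges to its nearest critical value 1 (a local min of the s-part); t converges to -2. The iterate converges to (1, -2).

(1, -2)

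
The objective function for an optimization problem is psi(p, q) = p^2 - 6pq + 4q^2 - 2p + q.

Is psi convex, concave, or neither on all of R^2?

neither

psi is quadratic, so its Hessian is the constant matrix H = [[2, -6], [-6, 8]].
det(H) = -20, tr(H) = 10.
det(H) < 0, so H is indefinite: neither convex nor concave.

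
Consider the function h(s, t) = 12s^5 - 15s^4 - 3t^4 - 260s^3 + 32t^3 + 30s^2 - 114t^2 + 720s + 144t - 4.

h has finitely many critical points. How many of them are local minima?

h separates as a function of s plus a function of t, so ∇h=0 decouples.
∂h/∂s = 60(s - 4)(s - 1)(s + 1)(s + 3) = 0 at s ∈ {-3, -1, 1, 4}; ∂h/∂t = -12(t - 4)(t - 3)(t - 1) = 0 at t ∈ {1, 3, 4}.
The Hessian is diagonal: diag(h_ss, h_tt). Second derivatives: h_ss(-3)=-3360, h_ss(-1)=1200, h_ss(1)=-1440, h_ss(4)=6300; h_tt(1)=-72, h_tt(3)=24, h_tt(4)=-36.
Local minima occur where both diagonal entries positive: (-1, 3), (4, 3). Count: 2.

2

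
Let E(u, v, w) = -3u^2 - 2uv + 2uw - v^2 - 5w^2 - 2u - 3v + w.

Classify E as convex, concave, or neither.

E is quadratic, so its Hessian is the constant matrix H = [[-6, -2, 2], [-2, -2, 0], [2, 0, -10]].
Leading principal minors: -6, 8, -72.
Signs alternate −, +, − ⇒ H ≺ 0 ⇒ concave.

concave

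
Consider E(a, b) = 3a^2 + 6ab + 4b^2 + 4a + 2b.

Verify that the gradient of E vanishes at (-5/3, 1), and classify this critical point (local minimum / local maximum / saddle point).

∇E = (6a + 6b + 4, 6a + 8b + 2); substituting (-5/3, 1) gives ∇E = (0, 0), so (-5/3, 1) is indeed a critical point.
The Hessian of E is constant: H = [[6, 6], [6, 8]].
det(H) = 6·8 − 6² = 12.
det(H) > 0 and tr(H) = 14 > 0, so H is positive definite and the point is a local minimum.

local minimum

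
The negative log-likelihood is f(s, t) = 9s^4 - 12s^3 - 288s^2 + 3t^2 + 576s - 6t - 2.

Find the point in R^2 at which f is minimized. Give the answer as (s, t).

(-4, 1)

f(s,t) separates as P(s) + Q(t) − 2, so its minimum is min P + min Q − 2.
P'(s) = 36(s - 4)(s - 1)(s + 4) vanishes at s ∈ {-4, 1, 4}; Q'(t) = 6(t - 1) vanishes at t ∈ {1}.
Local minima of P (where P''>0): P(-4)=-3840, P(4)=-768. Local minima of Q: Q(1)=-3.
So the global minimum of f is P(-4) + Q(1) − 2 = -3840 − 3 − 2 = -3845, attained at (-4, 1).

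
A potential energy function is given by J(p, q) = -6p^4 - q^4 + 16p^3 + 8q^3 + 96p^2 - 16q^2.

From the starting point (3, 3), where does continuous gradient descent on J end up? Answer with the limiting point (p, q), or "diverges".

J is separable, so gradient descent decouples: p follows -∂J/∂p, q follows -∂J/∂q.
∂J/∂p = -24p(p - 4)(p + 2); at p=3 this is 360, so p decreases.
∂J/∂q = -4q(q - 4)(q - 2); at q=3 this is 12, so q decreases.
p converges to its nearest critical value 0 (a local min of the p-part); q converges to 2. The iterate converges to (0, 2).

(0, 2)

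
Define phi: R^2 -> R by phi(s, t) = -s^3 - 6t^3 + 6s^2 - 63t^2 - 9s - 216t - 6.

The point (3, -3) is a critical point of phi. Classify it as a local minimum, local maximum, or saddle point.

The mixed partial ∂²phi/∂s∂t is 0, so the Hessian at any point is diag(phi_ss, phi_tt) = diag(6(-s + 2), -18(2t + 7)).
At (3, -3): H = diag(-6, -18).
Both eigenvalues are negative, so H is negative definite: a local maximum.

local maximum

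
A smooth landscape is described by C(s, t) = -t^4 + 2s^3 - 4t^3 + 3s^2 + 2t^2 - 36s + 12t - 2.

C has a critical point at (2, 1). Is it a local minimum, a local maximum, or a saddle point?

saddle point

The mixed partial ∂²C/∂s∂t is 0, so the Hessian at any point is diag(C_ss, C_tt) = diag(6(2s + 1), 4(-3t^2 - 6t + 1)).
At (2, 1): H = diag(30, -32).
The eigenvalues have opposite signs, so H is indefinite: a saddle point.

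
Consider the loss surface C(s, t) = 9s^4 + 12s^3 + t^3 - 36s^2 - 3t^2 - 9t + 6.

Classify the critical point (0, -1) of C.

local maximum

The mixed partial ∂²C/∂s∂t is 0, so the Hessian at any point is diag(C_ss, C_tt) = diag(36(3s^2 + 2s - 2), 6(t - 1)).
At (0, -1): H = diag(-72, -12).
Both eigenvalues are negative, so H is negative definite: a local maximum.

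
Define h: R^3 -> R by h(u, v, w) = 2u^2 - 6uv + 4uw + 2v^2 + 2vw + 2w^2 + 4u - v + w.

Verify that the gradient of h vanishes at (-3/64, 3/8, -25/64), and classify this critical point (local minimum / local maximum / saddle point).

saddle point

∇h = (4u - 6v + 4w + 4, -6u + 4v + 2w - 1, 4u + 2v + 4w + 1); substituting (-3/64, 3/8, -25/64) gives ∇h = (0, 0, 0), so (-3/64, 3/8, -25/64) is indeed a critical point.
The Hessian is constant: H = [[4, -6, 4], [-6, 4, 2], [4, 2, 4]].
Leading principal minors: Δ₁ = 4, Δ₂ = -20, Δ₃ = -256.
The minors fit neither the all-positive nor the alternating-sign pattern, so H is indefinite: a saddle point.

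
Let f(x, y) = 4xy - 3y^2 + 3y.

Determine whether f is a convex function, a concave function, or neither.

neither

f is quadratic, so its Hessian is the constant matrix H = [[0, 4], [4, -6]].
det(H) = -16, tr(H) = -6.
det(H) < 0, so H is indefinite: neither convex nor concave.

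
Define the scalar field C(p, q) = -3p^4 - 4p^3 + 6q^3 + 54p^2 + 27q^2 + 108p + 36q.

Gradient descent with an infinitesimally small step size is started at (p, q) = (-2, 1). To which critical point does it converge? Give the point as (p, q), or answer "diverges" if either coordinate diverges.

C is separable, so gradient descent decouples: p follows -∂C/∂p, q follows -∂C/∂q.
∂C/∂p = -12(p - 3)(p + 1)(p + 3); at p=-2 this is -60, so p increases.
∂C/∂q = 18(q + 1)(q + 2); at q=1 this is 108, so q decreases.
p converges to its nearest critical value -1 (a local min of the p-part); q converges to -1. The iterate converges to (-1, -1).

(-1, -1)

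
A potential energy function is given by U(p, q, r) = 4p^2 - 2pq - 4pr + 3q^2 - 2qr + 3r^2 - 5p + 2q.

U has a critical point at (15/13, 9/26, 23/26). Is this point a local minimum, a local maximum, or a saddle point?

The Hessian is constant: H = [[8, -2, -4], [-2, 6, -2], [-4, -2, 6]].
Leading principal minors: Δ₁ = 8, Δ₂ = 44, Δ₃ = 104.
All leading minors are positive, so H is positive definite: a local minimum.

local minimum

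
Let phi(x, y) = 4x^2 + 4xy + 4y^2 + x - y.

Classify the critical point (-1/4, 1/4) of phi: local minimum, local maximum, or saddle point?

The Hessian of phi is constant: H = [[8, 4], [4, 8]].
det(H) = 8·8 − 4² = 48.
det(H) > 0 and tr(H) = 16 > 0, so H is positive definite and the point is a local minimum.

local minimum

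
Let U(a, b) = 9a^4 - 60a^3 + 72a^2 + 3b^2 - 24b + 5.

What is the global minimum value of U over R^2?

-427

U(a,b) separates as P(a) + Q(b) + 5, so its minimum is min P + min Q + 5.
P'(a) = 36a(a - 4)(a - 1) vanishes at a ∈ {0, 1, 4}; Q'(b) = 6b - 24 vanishes at b ∈ {4}.
Local minima of P (where P''>0): P(0)=0, P(4)=-384. Local minima of Q: Q(4)=-48.
So the global minimum of U is P(4) + Q(4) + 5 = -384 − 48 + 5 = -427, attained at (4, 4).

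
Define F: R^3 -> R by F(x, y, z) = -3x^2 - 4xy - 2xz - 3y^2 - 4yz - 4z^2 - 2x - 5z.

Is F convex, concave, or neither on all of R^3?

F is quadratic, so its Hessian is the constant matrix H = [[-6, -4, -2], [-4, -6, -4], [-2, -4, -8]].
Leading principal minors: -6, 20, -104.
Signs alternate −, +, − ⇒ H ≺ 0 ⇒ concave.

concave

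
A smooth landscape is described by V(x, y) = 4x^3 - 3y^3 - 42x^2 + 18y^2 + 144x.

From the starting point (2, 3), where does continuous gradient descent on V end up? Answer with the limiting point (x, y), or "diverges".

V is separable, so gradient descent decouples: x follows -∂V/∂x, y follows -∂V/∂y.
∂V/∂x = 12(x - 4)(x - 3); at x=2 this is 24, so x decreases.
∂V/∂y = -9y(y - 4); at y=3 this is 27, so y decreases.
The x-coordinate has no critical point in that direction and runs off to infinity.

diverges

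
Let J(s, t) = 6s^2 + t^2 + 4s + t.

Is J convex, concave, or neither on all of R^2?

convex

J is quadratic, so its Hessian is the constant matrix H = [[12, 0], [0, 2]].
det(H) = 24, tr(H) = 14.
det(H) > 0 and tr(H) > 0, so H is positive definite everywhere: convex.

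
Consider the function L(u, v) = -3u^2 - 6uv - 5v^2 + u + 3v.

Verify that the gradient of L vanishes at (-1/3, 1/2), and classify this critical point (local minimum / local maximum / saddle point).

∇L = (-6u - 6v + 1, -6u - 10v + 3); substituting (-1/3, 1/2) gives ∇L = (0, 0), so (-1/3, 1/2) is indeed a critical point.
The Hessian of L is constant: H = [[-6, -6], [-6, -10]].
det(H) = (-6)·(-10) − (-6)² = 24.
det(H) > 0 and tr(H) = -16 < 0, so H is negative definite and the point is a local maximum.

local maximum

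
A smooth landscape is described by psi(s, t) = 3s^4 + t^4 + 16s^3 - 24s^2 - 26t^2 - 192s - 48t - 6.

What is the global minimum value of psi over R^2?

psi(s,t) separates as P(s) + Q(t) − 6, so its minimum is min P + min Q − 6.
P'(s) = 12(s - 2)(s + 2)(s + 4) vanishes at s ∈ {-4, -2, 2}; Q'(t) = 4(t - 4)(t + 1)(t + 3) vanishes at t ∈ {-3, -1, 4}.
Local minima of P (where P''>0): P(-4)=128, P(2)=-304. Local minima of Q: Q(-3)=-9, Q(4)=-352.
So the global minimum of psi is P(2) + Q(4) − 6 = -304 − 352 − 6 = -662, attained at (2, 4).

-662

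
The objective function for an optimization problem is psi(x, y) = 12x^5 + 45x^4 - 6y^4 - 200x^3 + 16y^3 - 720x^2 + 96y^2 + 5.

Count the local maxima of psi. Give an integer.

psi separates as a function of x plus a function of y, so ∇psi=0 decouples.
∂psi/∂x = 60x(x - 3)(x + 2)(x + 4) = 0 at x ∈ {-4, -2, 0, 3}; ∂psi/∂y = -24y(y - 4)(y + 2) = 0 at y ∈ {-2, 0, 4}.
The Hessian is diagonal: diag(psi_xx, psi_yy). Second derivatives: psi_xx(-4)=-3360, psi_xx(-2)=1200, psi_xx(0)=-1440, psi_xx(3)=6300; psi_yy(-2)=-288, psi_yy(0)=192, psi_yy(4)=-576.
Local maxima occur where both diagonal entries negative: (-4, -2), (-4, 4), (0, -2), (0, 4). Count: 4.

4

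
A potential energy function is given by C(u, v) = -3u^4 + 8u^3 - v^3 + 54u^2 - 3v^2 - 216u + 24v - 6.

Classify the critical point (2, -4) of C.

The mixed partial ∂²C/∂u∂v is 0, so the Hessian at any point is diag(C_uu, C_vv) = diag(12(-3u^2 + 4u + 9), -6(v + 1)).
At (2, -4): H = diag(60, 18).
Both eigenvalues are positive, so H is positive definite: a local minimum.

local minimum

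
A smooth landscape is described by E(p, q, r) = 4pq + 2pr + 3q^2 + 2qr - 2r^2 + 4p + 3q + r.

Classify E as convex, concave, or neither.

E is quadratic, so its Hessian is the constant matrix H = [[0, 4, 2], [4, 6, 2], [2, 2, -4]].
Leading principal minors: 0, -16, 72.
Neither pattern holds ⇒ H is indefinite ⇒ neither convex nor concave.

neither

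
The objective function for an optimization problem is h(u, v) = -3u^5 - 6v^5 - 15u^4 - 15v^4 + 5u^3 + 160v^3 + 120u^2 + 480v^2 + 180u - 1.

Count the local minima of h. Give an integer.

4

h separates as a function of u plus a function of v, so ∇h=0 decouples.
∂h/∂u = -15(u - 2)(u + 1)(u + 2)(u + 3) = 0 at u ∈ {-3, -2, -1, 2}; ∂h/∂v = -30v(v - 4)(v + 2)(v + 4) = 0 at v ∈ {-4, -2, 0, 4}.
The Hessian is diagonal: diag(h_uu, h_vv). Second derivatives: h_uu(-3)=150, h_uu(-2)=-60, h_uu(-1)=90, h_uu(2)=-900; h_vv(-4)=1920, h_vv(-2)=-720, h_vv(0)=960, h_vv(4)=-5760.
Local minima occur where both diagonal entries positive: (-3, -4), (-3, 0), (-1, -4), (-1, 0). Count: 4.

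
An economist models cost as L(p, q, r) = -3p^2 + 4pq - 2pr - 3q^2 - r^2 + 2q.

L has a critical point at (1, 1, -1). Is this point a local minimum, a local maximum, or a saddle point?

local maximum

The Hessian is constant: H = [[-6, 4, -2], [4, -6, 0], [-2, 0, -2]].
Leading principal minors: Δ₁ = -6, Δ₂ = 20, Δ₃ = -16.
The minors alternate sign starting negative (−, +, −), so H is negative definite: a local maximum.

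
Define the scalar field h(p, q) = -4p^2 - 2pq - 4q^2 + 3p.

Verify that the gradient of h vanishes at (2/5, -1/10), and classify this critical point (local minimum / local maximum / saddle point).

∇h = (-8p - 2q + 3, -2p - 8q); substituting (2/5, -1/10) gives ∇h = (0, 0), so (2/5, -1/10) is indeed a critical point.
The Hessian of h is constant: H = [[-8, -2], [-2, -8]].
det(H) = (-8)·(-8) − (-2)² = 60.
det(H) > 0 and tr(H) = -16 < 0, so H is negative definite and the point is a local maximum.

local maximum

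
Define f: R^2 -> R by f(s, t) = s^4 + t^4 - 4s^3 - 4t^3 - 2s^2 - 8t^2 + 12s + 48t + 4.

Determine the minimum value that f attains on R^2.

f(s,t) separates as P(s) + Q(t) + 4, so its minimum is min P + min Q + 4.
P'(s) = 4(s - 3)(s - 1)(s + 1) vanishes at s ∈ {-1, 1, 3}; Q'(t) = 4(t - 3)(t - 2)(t + 2) vanishes at t ∈ {-2, 2, 3}.
Local minima of P (where P''>0): P(-1)=-9, P(3)=-9. Local minima of Q: Q(-2)=-80, Q(3)=45.
So the global minimum of f is P(-1) + Q(-2) + 4 = -9 − 80 + 4 = -85, attained at (-1, -2).

-85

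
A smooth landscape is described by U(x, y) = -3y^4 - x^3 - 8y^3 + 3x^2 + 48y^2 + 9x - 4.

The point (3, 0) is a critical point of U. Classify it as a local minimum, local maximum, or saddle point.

saddle point

The mixed partial ∂²U/∂x∂y is 0, so the Hessian at any point is diag(U_xx, U_yy) = diag(6(-x + 1), 12(-3y^2 - 4y + 8)).
At (3, 0): H = diag(-12, 96).
The eigenvalues have opposite signs, so H is indefinite: a saddle point.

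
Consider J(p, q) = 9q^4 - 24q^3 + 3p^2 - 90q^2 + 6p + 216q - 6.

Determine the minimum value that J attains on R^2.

-465

J(p,q) separates as A(p) + B(q) − 6, so its minimum is min A + min B − 6.
A'(p) = 6p + 6 vanishes at p ∈ {-1}; B'(q) = 36(q - 3)(q - 1)(q + 2) vanishes at q ∈ {-2, 1, 3}.
Local minima of A (where A''>0): A(-1)=-3. Local minima of B: B(-2)=-456, B(3)=-81.
So the global minimum of J is A(-1) + B(-2) − 6 = -3 − 456 − 6 = -465, attained at (-1, -2).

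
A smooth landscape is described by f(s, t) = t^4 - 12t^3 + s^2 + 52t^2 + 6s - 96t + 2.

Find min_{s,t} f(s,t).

f(s,t) separates as P(s) + Q(t) + 2, so its minimum is min P + min Q + 2.
P'(s) = 2s + 6 vanishes at s ∈ {-3}; Q'(t) = 4(t - 4)(t - 3)(t - 2) vanishes at t ∈ {2, 3, 4}.
Local minima of P (where P''>0): P(-3)=-9. Local minima of Q: Q(2)=-64, Q(4)=-64.
So the global minimum of f is P(-3) + Q(2) + 2 = -9 − 64 + 2 = -71, attained at (-3, 2).

-71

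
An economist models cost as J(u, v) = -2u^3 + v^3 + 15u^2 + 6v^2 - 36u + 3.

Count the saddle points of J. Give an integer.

2

J separates as a function of u plus a function of v, so ∇J=0 decouples.
∂J/∂u = -6(u - 3)(u - 2) = 0 at u ∈ {2, 3}; ∂J/∂v = 3v(v + 4) = 0 at v ∈ {-4, 0}.
The Hessian is diagonal: diag(J_uu, J_vv). Second derivatives: J_uu(2)=6, J_uu(3)=-6; J_vv(-4)=-12, J_vv(0)=12.
Saddle points occur where the two diagonal entries have opposite signs: (2, -4), (3, 0). Count: 2.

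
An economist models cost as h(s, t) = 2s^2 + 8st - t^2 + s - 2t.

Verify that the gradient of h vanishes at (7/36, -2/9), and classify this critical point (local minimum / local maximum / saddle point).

saddle point

∇h = (4s + 8t + 1, 8s - 2t - 2); substituting (7/36, -2/9) gives ∇h = (0, 0), so (7/36, -2/9) is indeed a critical point.
The Hessian of h is constant: H = [[4, 8], [8, -2]].
det(H) = 4·(-2) − 8² = -72.
Since det(H) < 0, H is indefinite and the critical point is a saddle point.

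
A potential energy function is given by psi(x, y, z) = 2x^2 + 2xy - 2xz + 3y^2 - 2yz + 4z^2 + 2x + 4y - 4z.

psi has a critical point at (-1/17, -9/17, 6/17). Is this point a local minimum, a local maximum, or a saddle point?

local minimum

The Hessian is constant: H = [[4, 2, -2], [2, 6, -2], [-2, -2, 8]].
Leading principal minors: Δ₁ = 4, Δ₂ = 20, Δ₃ = 136.
All leading minors are positive, so H is positive definite: a local minimum.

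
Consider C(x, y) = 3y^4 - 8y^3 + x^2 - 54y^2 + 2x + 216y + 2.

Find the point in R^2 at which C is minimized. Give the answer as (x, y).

(-1, -3)

C(x,y) separates as P(x) + Q(y) + 2, so its minimum is min P + min Q + 2.
P'(x) = 2x + 2 vanishes at x ∈ {-1}; Q'(y) = 12(y - 3)(y - 2)(y + 3) vanishes at y ∈ {-3, 2, 3}.
Local minima of P (where P''>0): P(-1)=-1. Local minima of Q: Q(-3)=-675, Q(3)=189.
So the global minimum of C is P(-1) + Q(-3) + 2 = -1 − 675 + 2 = -674, attained at (-1, -3).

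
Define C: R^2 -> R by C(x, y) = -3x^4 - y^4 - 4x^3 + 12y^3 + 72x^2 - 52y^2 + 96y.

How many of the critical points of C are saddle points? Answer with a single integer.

C separates as a function of x plus a function of y, so ∇C=0 decouples.
∂C/∂x = -12x(x - 3)(x + 4) = 0 at x ∈ {-4, 0, 3}; ∂C/∂y = -4(y - 4)(y - 3)(y - 2) = 0 at y ∈ {2, 3, 4}.
The Hessian is diagonal: diag(C_xx, C_yy). Second derivatives: C_xx(-4)=-336, C_xx(0)=144, C_xx(3)=-252; C_yy(2)=-8, C_yy(3)=4, C_yy(4)=-8.
Saddle points occur where the two diagonal entries have opposite signs: (-4, 3), (0, 2), (0, 4), (3, 3). Count: 4.

4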